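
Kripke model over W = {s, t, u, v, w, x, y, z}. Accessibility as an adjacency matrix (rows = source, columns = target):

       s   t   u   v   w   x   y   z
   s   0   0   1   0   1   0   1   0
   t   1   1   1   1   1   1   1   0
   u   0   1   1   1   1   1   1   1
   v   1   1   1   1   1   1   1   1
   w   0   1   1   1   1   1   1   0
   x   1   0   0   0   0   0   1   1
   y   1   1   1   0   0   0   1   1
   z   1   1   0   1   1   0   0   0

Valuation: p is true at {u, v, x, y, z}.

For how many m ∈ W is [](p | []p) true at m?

s: successors {u, w, y}; p | []p there: u:T, w:F, y:T. ✗
t: successors {s, t, u, v, w, x, y}; p | []p there: s:F, t:F, u:T, v:T, w:F, x:T, y:T. ✗
u: successors {t, u, v, w, x, y, z}; p | []p there: t:F, u:T, v:T, w:F, x:T, y:T, z:T. ✗
v: successors {s, t, u, v, w, x, y, z}; p | []p there: s:F, t:F, u:T, v:T, w:F, x:T, y:T, z:T. ✗
w: successors {t, u, v, w, x, y}; p | []p there: t:F, u:T, v:T, w:F, x:T, y:T. ✗
x: successors {s, y, z}; p | []p there: s:F, y:T, z:T. ✗
y: successors {s, t, u, y, z}; p | []p there: s:F, t:F, u:T, y:T, z:T. ✗
z: successors {s, t, v, w}; p | []p there: s:F, t:F, v:T, w:F. ✗
Satisfying worlds: ∅.

0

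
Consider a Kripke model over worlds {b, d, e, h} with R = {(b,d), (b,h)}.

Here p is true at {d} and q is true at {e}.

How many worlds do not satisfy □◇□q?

1

b: successors {d, h}; ◇□q there: d:F, h:F. ✗
d: no successors, so □◇□q holds vacuously. ✓
e: no successors, so □◇□q holds vacuously. ✓
h: no successors, so □◇□q holds vacuously. ✓
Satisfying worlds: {d, e, h}.
So □◇□q fails at the other 1 world.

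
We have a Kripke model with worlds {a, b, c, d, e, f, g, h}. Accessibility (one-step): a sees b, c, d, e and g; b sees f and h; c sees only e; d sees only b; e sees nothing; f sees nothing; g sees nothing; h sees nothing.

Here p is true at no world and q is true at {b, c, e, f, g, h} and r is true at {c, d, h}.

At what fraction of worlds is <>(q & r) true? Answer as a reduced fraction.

a: successors {b, c, d, e, g}; q & r there: b:F, c:T, d:F, e:F, g:F. ✓
b: successors {f, h}; q & r there: f:F, h:T. ✓
c: successors {e}; q & r there: e:F. ✗
d: successors {b}; q & r there: b:F. ✗
e: no successors, so <>(q & r) fails. ✗
f: no successors, so <>(q & r) fails. ✗
g: no successors, so <>(q & r) fails. ✗
h: no successors, so <>(q & r) fails. ✗
That's 2 of 8 worlds, so 2/8 = 1/4.

1/4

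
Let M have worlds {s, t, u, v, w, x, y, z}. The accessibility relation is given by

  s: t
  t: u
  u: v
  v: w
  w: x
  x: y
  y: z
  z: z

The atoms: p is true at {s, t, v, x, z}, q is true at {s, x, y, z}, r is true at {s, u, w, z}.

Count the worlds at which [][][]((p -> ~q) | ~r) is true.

s: successors {t}; [][]((p -> ~q) | ~r) there: t:T. ✓
t: successors {u}; [][]((p -> ~q) | ~r) there: u:T. ✓
u: successors {v}; [][]((p -> ~q) | ~r) there: v:T. ✓
v: successors {w}; [][]((p -> ~q) | ~r) there: w:T. ✓
w: successors {x}; [][]((p -> ~q) | ~r) there: x:F. ✗
x: successors {y}; [][]((p -> ~q) | ~r) there: y:F. ✗
y: successors {z}; [][]((p -> ~q) | ~r) there: z:F. ✗
z: successors {z}; [][]((p -> ~q) | ~r) there: z:F. ✗
Satisfying worlds: {s, t, u, v}.

4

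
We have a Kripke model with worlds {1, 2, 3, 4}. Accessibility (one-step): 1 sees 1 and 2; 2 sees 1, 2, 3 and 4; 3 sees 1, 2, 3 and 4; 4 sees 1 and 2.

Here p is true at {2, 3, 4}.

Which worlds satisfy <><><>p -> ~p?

{1}

1: <><><>p is T, ~p is T. ✓
2: <><><>p is T, ~p is F. ✗
3: <><><>p is T, ~p is F. ✗
4: <><><>p is T, ~p is F. ✗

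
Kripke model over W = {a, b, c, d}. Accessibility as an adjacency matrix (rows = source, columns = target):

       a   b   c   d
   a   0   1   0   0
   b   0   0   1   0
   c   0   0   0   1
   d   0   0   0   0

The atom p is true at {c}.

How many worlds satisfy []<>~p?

2

a: successors {b}; <>~p there: b:F. ✗
b: successors {c}; <>~p there: c:T. ✓
c: successors {d}; <>~p there: d:F. ✗
d: no successors, so []<>~p holds vacuously. ✓
Satisfying worlds: {b, d}.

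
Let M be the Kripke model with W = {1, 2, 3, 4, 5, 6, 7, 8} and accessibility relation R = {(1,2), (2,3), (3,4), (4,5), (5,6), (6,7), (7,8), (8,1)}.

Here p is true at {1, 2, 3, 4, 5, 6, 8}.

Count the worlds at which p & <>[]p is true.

1: p is T, <>[]p is T. ✓
2: p is T, <>[]p is T. ✓
3: p is T, <>[]p is T. ✓
4: p is T, <>[]p is T. ✓
5: p is T, <>[]p is F. ✗
6: p is T, <>[]p is T. ✓
7: p is F, <>[]p is T. ✗
8: p is T, <>[]p is T. ✓
Satisfying worlds: {1, 2, 3, 4, 6, 8}.

6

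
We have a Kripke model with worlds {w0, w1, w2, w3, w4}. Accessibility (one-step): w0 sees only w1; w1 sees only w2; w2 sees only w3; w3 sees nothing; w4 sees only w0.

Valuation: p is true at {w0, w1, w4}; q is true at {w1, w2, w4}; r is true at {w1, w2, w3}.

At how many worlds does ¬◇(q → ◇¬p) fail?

w0: ◇(q → ◇¬p) is T. ✗
w1: ◇(q → ◇¬p) is T. ✗
w2: ◇(q → ◇¬p) is T. ✗
w3: ◇(q → ◇¬p) is F. ✓
w4: ◇(q → ◇¬p) is T. ✗
Satisfying worlds: {w3}.
So ¬◇(q → ◇¬p) fails at the other 4 worlds.

4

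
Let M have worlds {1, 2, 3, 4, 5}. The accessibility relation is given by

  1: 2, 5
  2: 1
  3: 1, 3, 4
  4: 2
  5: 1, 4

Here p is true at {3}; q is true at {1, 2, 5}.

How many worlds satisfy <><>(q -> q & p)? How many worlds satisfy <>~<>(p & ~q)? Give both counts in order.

For <><>(q -> q & p):
1: successors {2, 5}; <>(q -> q & p) there: 2:F, 5:T. ✓
2: successors {1}; <>(q -> q & p) there: 1:F. ✗
3: successors {1, 3, 4}; <>(q -> q & p) there: 1:F, 3:T, 4:F. ✓
4: successors {2}; <>(q -> q & p) there: 2:F. ✗
5: successors {1, 4}; <>(q -> q & p) there: 1:F, 4:F. ✗
— 2 worlds.
For <>~<>(p & ~q):
1: successors {2, 5}; ~<>(p & ~q) there: 2:T, 5:T. ✓
2: successors {1}; ~<>(p & ~q) there: 1:T. ✓
3: successors {1, 3, 4}; ~<>(p & ~q) there: 1:T, 3:F, 4:T. ✓
4: successors {2}; ~<>(p & ~q) there: 2:T. ✓
5: successors {1, 4}; ~<>(p & ~q) there: 1:T, 4:T. ✓
— 5 worlds.

2 and 5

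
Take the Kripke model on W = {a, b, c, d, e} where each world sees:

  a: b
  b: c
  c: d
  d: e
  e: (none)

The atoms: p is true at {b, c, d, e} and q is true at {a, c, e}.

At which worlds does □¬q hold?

{a, c, e}

a: successors {b}; ¬q there: b:T. ✓
b: successors {c}; ¬q there: c:F. ✗
c: successors {d}; ¬q there: d:T. ✓
d: successors {e}; ¬q there: e:F. ✗
e: no successors, so □¬q holds vacuously. ✓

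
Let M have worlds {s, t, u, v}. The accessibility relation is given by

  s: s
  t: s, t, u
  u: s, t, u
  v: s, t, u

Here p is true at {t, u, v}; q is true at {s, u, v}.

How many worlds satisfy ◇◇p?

3

s: successors {s}; ◇p there: s:F. ✗
t: successors {s, t, u}; ◇p there: s:F, t:T, u:T. ✓
u: successors {s, t, u}; ◇p there: s:F, t:T, u:T. ✓
v: successors {s, t, u}; ◇p there: s:F, t:T, u:T. ✓
Satisfying worlds: {t, u, v}.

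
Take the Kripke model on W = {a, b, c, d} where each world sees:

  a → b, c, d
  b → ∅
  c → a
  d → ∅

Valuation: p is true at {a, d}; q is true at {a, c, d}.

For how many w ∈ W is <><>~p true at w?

a: successors {b, c, d}; <>~p there: b:F, c:F, d:F. ✗
b: no successors, so <><>~p fails. ✗
c: successors {a}; <>~p there: a:T. ✓
d: no successors, so <><>~p fails. ✗
Satisfying worlds: {c}.

1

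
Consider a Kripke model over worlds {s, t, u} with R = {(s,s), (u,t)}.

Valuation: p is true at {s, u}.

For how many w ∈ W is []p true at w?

2

s: successors {s}; p there: s:T. ✓
t: no successors, so []p holds vacuously. ✓
u: successors {t}; p there: t:F. ✗
Satisfying worlds: {s, t}.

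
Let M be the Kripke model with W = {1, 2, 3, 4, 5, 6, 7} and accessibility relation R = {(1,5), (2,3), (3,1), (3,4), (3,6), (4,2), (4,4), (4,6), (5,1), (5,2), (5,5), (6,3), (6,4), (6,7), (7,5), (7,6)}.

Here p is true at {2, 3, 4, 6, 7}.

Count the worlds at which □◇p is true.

1: successors {5}; ◇p there: 5:T. ✓
2: successors {3}; ◇p there: 3:T. ✓
3: successors {1, 4, 6}; ◇p there: 1:F, 4:T, 6:T. ✗
4: successors {2, 4, 6}; ◇p there: 2:T, 4:T, 6:T. ✓
5: successors {1, 2, 5}; ◇p there: 1:F, 2:T, 5:T. ✗
6: successors {3, 4, 7}; ◇p there: 3:T, 4:T, 7:T. ✓
7: successors {5, 6}; ◇p there: 5:T, 6:T. ✓
Satisfying worlds: {1, 2, 4, 6, 7}.

5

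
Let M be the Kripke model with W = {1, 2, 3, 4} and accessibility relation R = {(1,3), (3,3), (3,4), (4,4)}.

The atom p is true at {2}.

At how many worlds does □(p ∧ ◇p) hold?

1

1: successors {3}; p ∧ ◇p there: 3:F. ✗
2: no successors, so □(p ∧ ◇p) holds vacuously. ✓
3: successors {3, 4}; p ∧ ◇p there: 3:F, 4:F. ✗
4: successors {4}; p ∧ ◇p there: 4:F. ✗
Satisfying worlds: {2}.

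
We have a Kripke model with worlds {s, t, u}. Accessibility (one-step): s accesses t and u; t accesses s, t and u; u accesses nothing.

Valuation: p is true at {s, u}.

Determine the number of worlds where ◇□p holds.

2

s: successors {t, u}; □p there: t:F, u:T. ✓
t: successors {s, t, u}; □p there: s:F, t:F, u:T. ✓
u: no successors, so ◇□p fails. ✗
Satisfying worlds: {s, t}.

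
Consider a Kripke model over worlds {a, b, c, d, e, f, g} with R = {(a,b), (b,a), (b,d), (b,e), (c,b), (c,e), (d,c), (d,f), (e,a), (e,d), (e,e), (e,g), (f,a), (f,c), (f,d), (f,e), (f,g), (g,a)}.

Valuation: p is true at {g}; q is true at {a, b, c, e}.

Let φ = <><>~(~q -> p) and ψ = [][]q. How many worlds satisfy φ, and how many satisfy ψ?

6 and 1

For <><>~(~q -> p):
a: successors {b}; <>~(~q -> p) there: b:T. ✓
b: successors {a, d, e}; <>~(~q -> p) there: a:F, d:T, e:T. ✓
c: successors {b, e}; <>~(~q -> p) there: b:T, e:T. ✓
d: successors {c, f}; <>~(~q -> p) there: c:F, f:T. ✓
e: successors {a, d, e, g}; <>~(~q -> p) there: a:F, d:T, e:T, g:F. ✓
f: successors {a, c, d, e, g}; <>~(~q -> p) there: a:F, c:F, d:T, e:T, g:F. ✓
g: successors {a}; <>~(~q -> p) there: a:F. ✗
— 6 worlds.
For [][]q:
a: successors {b}; []q there: b:F. ✗
b: successors {a, d, e}; []q there: a:T, d:F, e:F. ✗
c: successors {b, e}; []q there: b:F, e:F. ✗
d: successors {c, f}; []q there: c:T, f:F. ✗
e: successors {a, d, e, g}; []q there: a:T, d:F, e:F, g:T. ✗
f: successors {a, c, d, e, g}; []q there: a:T, c:T, d:F, e:F, g:T. ✗
g: successors {a}; []q there: a:T. ✓
— 1 world.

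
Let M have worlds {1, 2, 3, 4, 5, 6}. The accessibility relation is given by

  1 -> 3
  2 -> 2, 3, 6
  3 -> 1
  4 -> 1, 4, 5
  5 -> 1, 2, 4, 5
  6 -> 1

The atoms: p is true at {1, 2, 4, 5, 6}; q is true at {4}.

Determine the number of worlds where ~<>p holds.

1: <>p is F. ✓
2: <>p is T. ✗
3: <>p is T. ✗
4: <>p is T. ✗
5: <>p is T. ✗
6: <>p is T. ✗
Satisfying worlds: {1}.

1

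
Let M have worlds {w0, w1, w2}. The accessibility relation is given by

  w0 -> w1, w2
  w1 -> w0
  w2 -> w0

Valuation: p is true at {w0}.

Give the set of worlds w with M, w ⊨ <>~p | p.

w0: <>~p is T, p is T. ✓
w1: <>~p is F, p is F. ✗
w2: <>~p is F, p is F. ✗

{w0}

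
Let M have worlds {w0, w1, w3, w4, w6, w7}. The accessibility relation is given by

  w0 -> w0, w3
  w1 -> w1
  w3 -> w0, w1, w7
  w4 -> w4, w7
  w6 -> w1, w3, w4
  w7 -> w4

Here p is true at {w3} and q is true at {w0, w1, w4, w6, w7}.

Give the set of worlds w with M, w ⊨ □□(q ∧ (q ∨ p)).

w0: successors {w0, w3}; □(q ∧ (q ∨ p)) there: w0:F, w3:T. ✗
w1: successors {w1}; □(q ∧ (q ∨ p)) there: w1:T. ✓
w3: successors {w0, w1, w7}; □(q ∧ (q ∨ p)) there: w0:F, w1:T, w7:T. ✗
w4: successors {w4, w7}; □(q ∧ (q ∨ p)) there: w4:T, w7:T. ✓
w6: successors {w1, w3, w4}; □(q ∧ (q ∨ p)) there: w1:T, w3:T, w4:T. ✓
w7: successors {w4}; □(q ∧ (q ∨ p)) there: w4:T. ✓

{w1, w4, w6, w7}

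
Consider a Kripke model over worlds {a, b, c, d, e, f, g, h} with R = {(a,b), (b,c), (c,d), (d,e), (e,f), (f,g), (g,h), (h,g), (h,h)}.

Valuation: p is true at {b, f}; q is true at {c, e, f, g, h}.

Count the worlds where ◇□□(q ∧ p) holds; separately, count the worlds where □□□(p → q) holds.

For ◇□□(q ∧ p):
a: successors {b}; □□(q ∧ p) there: b:F. ✗
b: successors {c}; □□(q ∧ p) there: c:F. ✗
c: successors {d}; □□(q ∧ p) there: d:T. ✓
d: successors {e}; □□(q ∧ p) there: e:F. ✗
e: successors {f}; □□(q ∧ p) there: f:F. ✗
f: successors {g}; □□(q ∧ p) there: g:F. ✗
g: successors {h}; □□(q ∧ p) there: h:F. ✗
h: successors {g, h}; □□(q ∧ p) there: g:F, h:F. ✗
— 1 world.
For □□□(p → q):
a: successors {b}; □□(p → q) there: b:T. ✓
b: successors {c}; □□(p → q) there: c:T. ✓
c: successors {d}; □□(p → q) there: d:T. ✓
d: successors {e}; □□(p → q) there: e:T. ✓
e: successors {f}; □□(p → q) there: f:T. ✓
f: successors {g}; □□(p → q) there: g:T. ✓
g: successors {h}; □□(p → q) there: h:T. ✓
h: successors {g, h}; □□(p → q) there: g:T, h:T. ✓
— 8 worlds.

1 and 8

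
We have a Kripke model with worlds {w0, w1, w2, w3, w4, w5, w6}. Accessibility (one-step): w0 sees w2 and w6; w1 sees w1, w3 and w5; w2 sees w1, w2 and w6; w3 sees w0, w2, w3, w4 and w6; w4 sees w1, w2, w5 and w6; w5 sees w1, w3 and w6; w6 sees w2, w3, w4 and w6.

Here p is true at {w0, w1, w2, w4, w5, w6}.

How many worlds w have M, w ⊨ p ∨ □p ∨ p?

w0: p ∨ □p is T, p is T. ✓
w1: p ∨ □p is T, p is T. ✓
w2: p ∨ □p is T, p is T. ✓
w3: p ∨ □p is F, p is F. ✗
w4: p ∨ □p is T, p is T. ✓
w5: p ∨ □p is T, p is T. ✓
w6: p ∨ □p is T, p is T. ✓
Satisfying worlds: {w0, w1, w2, w4, w5, w6}.

6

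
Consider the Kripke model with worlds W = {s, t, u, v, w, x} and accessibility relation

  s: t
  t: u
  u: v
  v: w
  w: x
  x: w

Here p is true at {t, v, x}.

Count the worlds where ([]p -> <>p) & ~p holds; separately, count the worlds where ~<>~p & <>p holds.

3 and 3

For ([]p -> <>p) & ~p:
s: []p -> <>p is T, ~p is T. ✓
t: []p -> <>p is T, ~p is F. ✗
u: []p -> <>p is T, ~p is T. ✓
v: []p -> <>p is T, ~p is F. ✗
w: []p -> <>p is T, ~p is T. ✓
x: []p -> <>p is T, ~p is F. ✗
— 3 worlds.
For ~<>~p & <>p:
s: ~<>~p is T, <>p is T. ✓
t: ~<>~p is F, <>p is F. ✗
u: ~<>~p is T, <>p is T. ✓
v: ~<>~p is F, <>p is F. ✗
w: ~<>~p is T, <>p is T. ✓
x: ~<>~p is F, <>p is F. ✗
— 3 worlds.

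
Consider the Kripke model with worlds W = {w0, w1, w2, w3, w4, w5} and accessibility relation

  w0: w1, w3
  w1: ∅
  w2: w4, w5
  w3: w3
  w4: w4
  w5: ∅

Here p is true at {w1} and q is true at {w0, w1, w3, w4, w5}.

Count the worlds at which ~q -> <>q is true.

6

w0: ~q is F, <>q is T. ✓
w1: ~q is F, <>q is F. ✓
w2: ~q is T, <>q is T. ✓
w3: ~q is F, <>q is T. ✓
w4: ~q is F, <>q is T. ✓
w5: ~q is F, <>q is F. ✓
Satisfying worlds: {w0, w1, w2, w3, w4, w5}.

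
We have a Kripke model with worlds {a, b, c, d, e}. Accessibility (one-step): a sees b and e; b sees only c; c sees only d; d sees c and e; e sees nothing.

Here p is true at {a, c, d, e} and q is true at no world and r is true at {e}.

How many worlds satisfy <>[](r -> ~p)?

a: successors {b, e}; [](r -> ~p) there: b:T, e:T. ✓
b: successors {c}; [](r -> ~p) there: c:T. ✓
c: successors {d}; [](r -> ~p) there: d:F. ✗
d: successors {c, e}; [](r -> ~p) there: c:T, e:T. ✓
e: no successors, so <>[](r -> ~p) fails. ✗
Satisfying worlds: {a, b, d}.

3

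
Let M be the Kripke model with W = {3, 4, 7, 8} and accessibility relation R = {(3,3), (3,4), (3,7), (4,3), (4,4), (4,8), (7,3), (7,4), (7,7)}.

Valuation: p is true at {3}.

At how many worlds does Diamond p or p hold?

3: Diamond p is T, p is T. ✓
4: Diamond p is T, p is F. ✓
7: Diamond p is T, p is F. ✓
8: Diamond p is F, p is F. ✗
Satisfying worlds: {3, 4, 7}.

3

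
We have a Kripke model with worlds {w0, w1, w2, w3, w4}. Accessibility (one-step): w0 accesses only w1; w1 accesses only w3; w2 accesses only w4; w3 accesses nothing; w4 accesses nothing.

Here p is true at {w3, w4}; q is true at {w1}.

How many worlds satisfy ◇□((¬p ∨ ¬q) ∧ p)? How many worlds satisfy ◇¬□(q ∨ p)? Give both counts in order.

For ◇□((¬p ∨ ¬q) ∧ p):
w0: successors {w1}; □((¬p ∨ ¬q) ∧ p) there: w1:T. ✓
w1: successors {w3}; □((¬p ∨ ¬q) ∧ p) there: w3:T. ✓
w2: successors {w4}; □((¬p ∨ ¬q) ∧ p) there: w4:T. ✓
w3: no successors, so ◇□((¬p ∨ ¬q) ∧ p) fails. ✗
w4: no successors, so ◇□((¬p ∨ ¬q) ∧ p) fails. ✗
— 3 worlds.
For ◇¬□(q ∨ p):
w0: successors {w1}; ¬□(q ∨ p) there: w1:F. ✗
w1: successors {w3}; ¬□(q ∨ p) there: w3:F. ✗
w2: successors {w4}; ¬□(q ∨ p) there: w4:F. ✗
w3: no successors, so ◇¬□(q ∨ p) fails. ✗
w4: no successors, so ◇¬□(q ∨ p) fails. ✗
— 0 worlds.

3 and 0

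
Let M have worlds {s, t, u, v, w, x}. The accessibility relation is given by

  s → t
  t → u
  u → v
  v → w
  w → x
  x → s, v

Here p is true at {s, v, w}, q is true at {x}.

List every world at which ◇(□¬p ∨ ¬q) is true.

s: successors {t}; □¬p ∨ ¬q there: t:T. ✓
t: successors {u}; □¬p ∨ ¬q there: u:T. ✓
u: successors {v}; □¬p ∨ ¬q there: v:T. ✓
v: successors {w}; □¬p ∨ ¬q there: w:T. ✓
w: successors {x}; □¬p ∨ ¬q there: x:F. ✗
x: successors {s, v}; □¬p ∨ ¬q there: s:T, v:T. ✓

{s, t, u, v, x}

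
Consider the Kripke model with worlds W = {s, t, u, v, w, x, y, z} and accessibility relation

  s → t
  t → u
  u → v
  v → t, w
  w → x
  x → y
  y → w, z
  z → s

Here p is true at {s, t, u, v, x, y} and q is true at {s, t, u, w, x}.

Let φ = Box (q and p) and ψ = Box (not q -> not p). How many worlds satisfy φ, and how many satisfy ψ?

4 and 6

For Box (q and p):
s: successors {t}; q and p there: t:T. ✓
t: successors {u}; q and p there: u:T. ✓
u: successors {v}; q and p there: v:F. ✗
v: successors {t, w}; q and p there: t:T, w:F. ✗
w: successors {x}; q and p there: x:T. ✓
x: successors {y}; q and p there: y:F. ✗
y: successors {w, z}; q and p there: w:F, z:F. ✗
z: successors {s}; q and p there: s:T. ✓
— 4 worlds.
For Box (not q -> not p):
s: successors {t}; not q -> not p there: t:T. ✓
t: successors {u}; not q -> not p there: u:T. ✓
u: successors {v}; not q -> not p there: v:F. ✗
v: successors {t, w}; not q -> not p there: t:T, w:T. ✓
w: successors {x}; not q -> not p there: x:T. ✓
x: successors {y}; not q -> not p there: y:F. ✗
y: successors {w, z}; not q -> not p there: w:T, z:T. ✓
z: successors {s}; not q -> not p there: s:T. ✓
— 6 worlds.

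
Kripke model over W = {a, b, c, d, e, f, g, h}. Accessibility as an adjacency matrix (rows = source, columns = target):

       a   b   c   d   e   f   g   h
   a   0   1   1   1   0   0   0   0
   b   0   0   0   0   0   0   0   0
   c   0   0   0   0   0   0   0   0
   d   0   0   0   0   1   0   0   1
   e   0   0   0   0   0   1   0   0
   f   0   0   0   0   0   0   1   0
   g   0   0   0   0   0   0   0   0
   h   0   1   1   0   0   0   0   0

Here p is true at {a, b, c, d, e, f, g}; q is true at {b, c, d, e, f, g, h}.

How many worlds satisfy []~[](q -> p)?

a: successors {b, c, d}; ~[](q -> p) there: b:F, c:F, d:T. ✗
b: no successors, so []~[](q -> p) holds vacuously. ✓
c: no successors, so []~[](q -> p) holds vacuously. ✓
d: successors {e, h}; ~[](q -> p) there: e:F, h:F. ✗
e: successors {f}; ~[](q -> p) there: f:F. ✗
f: successors {g}; ~[](q -> p) there: g:F. ✗
g: no successors, so []~[](q -> p) holds vacuously. ✓
h: successors {b, c}; ~[](q -> p) there: b:F, c:F. ✗
Satisfying worlds: {b, c, g}.

3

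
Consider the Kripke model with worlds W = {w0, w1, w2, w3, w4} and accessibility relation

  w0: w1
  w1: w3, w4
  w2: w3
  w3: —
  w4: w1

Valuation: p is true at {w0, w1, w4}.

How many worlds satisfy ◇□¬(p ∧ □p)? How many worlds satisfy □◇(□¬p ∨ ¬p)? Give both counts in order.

2 and 3

For ◇□¬(p ∧ □p):
w0: successors {w1}; □¬(p ∧ □p) there: w1:F. ✗
w1: successors {w3, w4}; □¬(p ∧ □p) there: w3:T, w4:T. ✓
w2: successors {w3}; □¬(p ∧ □p) there: w3:T. ✓
w3: no successors, so ◇□¬(p ∧ □p) fails. ✗
w4: successors {w1}; □¬(p ∧ □p) there: w1:F. ✗
— 2 worlds.
For □◇(□¬p ∨ ¬p):
w0: successors {w1}; ◇(□¬p ∨ ¬p) there: w1:T. ✓
w1: successors {w3, w4}; ◇(□¬p ∨ ¬p) there: w3:F, w4:F. ✗
w2: successors {w3}; ◇(□¬p ∨ ¬p) there: w3:F. ✗
w3: no successors, so □◇(□¬p ∨ ¬p) holds vacuously. ✓
w4: successors {w1}; ◇(□¬p ∨ ¬p) there: w1:T. ✓
— 3 worlds.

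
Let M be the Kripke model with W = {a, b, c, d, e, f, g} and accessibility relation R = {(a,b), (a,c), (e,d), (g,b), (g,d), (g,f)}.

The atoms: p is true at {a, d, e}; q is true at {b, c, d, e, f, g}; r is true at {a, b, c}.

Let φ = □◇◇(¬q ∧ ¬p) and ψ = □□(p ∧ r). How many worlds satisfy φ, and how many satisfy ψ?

For □◇◇(¬q ∧ ¬p):
a: successors {b, c}; ◇◇(¬q ∧ ¬p) there: b:F, c:F. ✗
b: no successors, so □◇◇(¬q ∧ ¬p) holds vacuously. ✓
c: no successors, so □◇◇(¬q ∧ ¬p) holds vacuously. ✓
d: no successors, so □◇◇(¬q ∧ ¬p) holds vacuously. ✓
e: successors {d}; ◇◇(¬q ∧ ¬p) there: d:F. ✗
f: no successors, so □◇◇(¬q ∧ ¬p) holds vacuously. ✓
g: successors {b, d, f}; ◇◇(¬q ∧ ¬p) there: b:F, d:F, f:F. ✗
— 4 worlds.
For □□(p ∧ r):
a: successors {b, c}; □(p ∧ r) there: b:T, c:T. ✓
b: no successors, so □□(p ∧ r) holds vacuously. ✓
c: no successors, so □□(p ∧ r) holds vacuously. ✓
d: no successors, so □□(p ∧ r) holds vacuously. ✓
e: successors {d}; □(p ∧ r) there: d:T. ✓
f: no successors, so □□(p ∧ r) holds vacuously. ✓
g: successors {b, d, f}; □(p ∧ r) there: b:T, d:T, f:T. ✓
— 7 worlds.

4 and 7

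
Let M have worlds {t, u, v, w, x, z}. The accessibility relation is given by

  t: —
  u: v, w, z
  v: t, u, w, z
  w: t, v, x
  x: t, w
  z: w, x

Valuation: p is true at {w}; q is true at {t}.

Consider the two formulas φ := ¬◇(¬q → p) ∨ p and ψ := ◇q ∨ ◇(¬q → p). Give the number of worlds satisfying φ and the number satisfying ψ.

2 and 5

For ¬◇(¬q → p) ∨ p:
t: ¬◇(¬q → p) is T, p is F. ✓
u: ¬◇(¬q → p) is F, p is F. ✗
v: ¬◇(¬q → p) is F, p is F. ✗
w: ¬◇(¬q → p) is F, p is T. ✓
x: ¬◇(¬q → p) is F, p is F. ✗
z: ¬◇(¬q → p) is F, p is F. ✗
— 2 worlds.
For ◇q ∨ ◇(¬q → p):
t: ◇q is F, ◇(¬q → p) is F. ✗
u: ◇q is F, ◇(¬q → p) is T. ✓
v: ◇q is T, ◇(¬q → p) is T. ✓
w: ◇q is T, ◇(¬q → p) is T. ✓
x: ◇q is T, ◇(¬q → p) is T. ✓
z: ◇q is F, ◇(¬q → p) is T. ✓
— 5 worlds.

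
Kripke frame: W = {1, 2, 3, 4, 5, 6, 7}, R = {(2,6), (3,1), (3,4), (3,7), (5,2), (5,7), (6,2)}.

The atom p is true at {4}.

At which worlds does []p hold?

1: no successors, so []p holds vacuously. ✓
2: successors {6}; p there: 6:F. ✗
3: successors {1, 4, 7}; p there: 1:F, 4:T, 7:F. ✗
4: no successors, so []p holds vacuously. ✓
5: successors {2, 7}; p there: 2:F, 7:F. ✗
6: successors {2}; p there: 2:F. ✗
7: no successors, so []p holds vacuously. ✓

{1, 4, 7}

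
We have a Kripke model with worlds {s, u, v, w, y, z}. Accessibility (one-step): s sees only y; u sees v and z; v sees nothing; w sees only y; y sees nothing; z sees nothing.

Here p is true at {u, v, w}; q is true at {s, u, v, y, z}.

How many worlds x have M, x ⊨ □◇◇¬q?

s: successors {y}; ◇◇¬q there: y:F. ✗
u: successors {v, z}; ◇◇¬q there: v:F, z:F. ✗
v: no successors, so □◇◇¬q holds vacuously. ✓
w: successors {y}; ◇◇¬q there: y:F. ✗
y: no successors, so □◇◇¬q holds vacuously. ✓
z: no successors, so □◇◇¬q holds vacuously. ✓
Satisfying worlds: {v, y, z}.

3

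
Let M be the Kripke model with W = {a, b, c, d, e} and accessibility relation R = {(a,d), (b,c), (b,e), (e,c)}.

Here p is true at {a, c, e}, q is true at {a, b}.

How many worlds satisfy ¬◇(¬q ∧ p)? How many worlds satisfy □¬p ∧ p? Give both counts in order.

For ¬◇(¬q ∧ p):
a: ◇(¬q ∧ p) is F. ✓
b: ◇(¬q ∧ p) is T. ✗
c: ◇(¬q ∧ p) is F. ✓
d: ◇(¬q ∧ p) is F. ✓
e: ◇(¬q ∧ p) is T. ✗
— 3 worlds.
For □¬p ∧ p:
a: □¬p is T, p is T. ✓
b: □¬p is F, p is F. ✗
c: □¬p is T, p is T. ✓
d: □¬p is T, p is F. ✗
e: □¬p is F, p is T. ✗
— 2 worlds.

3 and 2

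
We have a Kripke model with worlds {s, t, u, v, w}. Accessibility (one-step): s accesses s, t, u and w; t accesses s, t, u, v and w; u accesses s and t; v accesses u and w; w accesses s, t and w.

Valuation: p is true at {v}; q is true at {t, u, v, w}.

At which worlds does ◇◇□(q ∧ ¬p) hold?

{s, t, u, w}

s: successors {s, t, u, w}; ◇□(q ∧ ¬p) there: s:F, t:T, u:F, w:F. ✓
t: successors {s, t, u, v, w}; ◇□(q ∧ ¬p) there: s:F, t:T, u:F, v:F, w:F. ✓
u: successors {s, t}; ◇□(q ∧ ¬p) there: s:F, t:T. ✓
v: successors {u, w}; ◇□(q ∧ ¬p) there: u:F, w:F. ✗
w: successors {s, t, w}; ◇□(q ∧ ¬p) there: s:F, t:T, w:F. ✓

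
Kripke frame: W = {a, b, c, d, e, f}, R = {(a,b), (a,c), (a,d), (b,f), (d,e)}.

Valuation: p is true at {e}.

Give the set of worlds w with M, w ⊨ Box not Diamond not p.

{b, c, d, e, f}

a: successors {b, c, d}; not Diamond not p there: b:F, c:T, d:T. ✗
b: successors {f}; not Diamond not p there: f:T. ✓
c: no successors, so Box not Diamond not p holds vacuously. ✓
d: successors {e}; not Diamond not p there: e:T. ✓
e: no successors, so Box not Diamond not p holds vacuously. ✓
f: no successors, so Box not Diamond not p holds vacuously. ✓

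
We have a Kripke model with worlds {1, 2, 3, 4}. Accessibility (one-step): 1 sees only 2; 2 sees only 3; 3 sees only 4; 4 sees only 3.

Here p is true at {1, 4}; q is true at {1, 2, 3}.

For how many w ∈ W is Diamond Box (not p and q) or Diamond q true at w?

1: Diamond Box (not p and q) is T, Diamond q is T. ✓
2: Diamond Box (not p and q) is F, Diamond q is T. ✓
3: Diamond Box (not p and q) is T, Diamond q is F. ✓
4: Diamond Box (not p and q) is F, Diamond q is T. ✓
Satisfying worlds: {1, 2, 3, 4}.

4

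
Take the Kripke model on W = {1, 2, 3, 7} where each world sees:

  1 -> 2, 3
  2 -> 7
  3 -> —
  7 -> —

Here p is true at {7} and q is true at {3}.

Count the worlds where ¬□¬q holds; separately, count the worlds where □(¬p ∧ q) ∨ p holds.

For ¬□¬q:
1: □¬q is F. ✓
2: □¬q is T. ✗
3: □¬q is T. ✗
7: □¬q is T. ✗
— 1 world.
For □(¬p ∧ q) ∨ p:
1: □(¬p ∧ q) is F, p is F. ✗
2: □(¬p ∧ q) is F, p is F. ✗
3: □(¬p ∧ q) is T, p is F. ✓
7: □(¬p ∧ q) is T, p is T. ✓
— 2 worlds.

1 and 2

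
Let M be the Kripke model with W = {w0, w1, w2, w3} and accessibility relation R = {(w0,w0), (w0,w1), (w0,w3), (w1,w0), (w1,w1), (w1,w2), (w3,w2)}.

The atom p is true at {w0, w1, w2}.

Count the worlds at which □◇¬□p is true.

1

w0: successors {w0, w1, w3}; ◇¬□p there: w0:T, w1:T, w3:F. ✗
w1: successors {w0, w1, w2}; ◇¬□p there: w0:T, w1:T, w2:F. ✗
w2: no successors, so □◇¬□p holds vacuously. ✓
w3: successors {w2}; ◇¬□p there: w2:F. ✗
Satisfying worlds: {w2}.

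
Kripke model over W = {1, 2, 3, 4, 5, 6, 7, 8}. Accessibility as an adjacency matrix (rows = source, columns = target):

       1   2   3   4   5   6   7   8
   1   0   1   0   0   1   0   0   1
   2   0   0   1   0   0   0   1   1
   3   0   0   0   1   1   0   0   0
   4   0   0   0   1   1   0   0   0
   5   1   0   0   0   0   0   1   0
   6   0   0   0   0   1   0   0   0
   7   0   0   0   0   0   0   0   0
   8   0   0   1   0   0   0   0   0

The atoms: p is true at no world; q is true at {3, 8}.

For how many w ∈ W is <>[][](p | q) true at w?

2

1: successors {2, 5, 8}; [][](p | q) there: 2:F, 5:F, 8:F. ✗
2: successors {3, 7, 8}; [][](p | q) there: 3:F, 7:T, 8:F. ✓
3: successors {4, 5}; [][](p | q) there: 4:F, 5:F. ✗
4: successors {4, 5}; [][](p | q) there: 4:F, 5:F. ✗
5: successors {1, 7}; [][](p | q) there: 1:F, 7:T. ✓
6: successors {5}; [][](p | q) there: 5:F. ✗
7: no successors, so <>[][](p | q) fails. ✗
8: successors {3}; [][](p | q) there: 3:F. ✗
Satisfying worlds: {2, 5}.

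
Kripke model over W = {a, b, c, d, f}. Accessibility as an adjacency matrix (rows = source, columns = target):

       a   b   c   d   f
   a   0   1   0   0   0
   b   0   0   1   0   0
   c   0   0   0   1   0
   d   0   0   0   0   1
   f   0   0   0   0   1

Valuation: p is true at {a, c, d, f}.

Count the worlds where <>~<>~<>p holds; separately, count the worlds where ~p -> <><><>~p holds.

5 and 4

For <>~<>~<>p:
a: successors {b}; ~<>~<>p there: b:T. ✓
b: successors {c}; ~<>~<>p there: c:T. ✓
c: successors {d}; ~<>~<>p there: d:T. ✓
d: successors {f}; ~<>~<>p there: f:T. ✓
f: successors {f}; ~<>~<>p there: f:T. ✓
— 5 worlds.
For ~p -> <><><>~p:
a: ~p is F, <><><>~p is F. ✓
b: ~p is T, <><><>~p is F. ✗
c: ~p is F, <><><>~p is F. ✓
d: ~p is F, <><><>~p is F. ✓
f: ~p is F, <><><>~p is F. ✓
— 4 worlds.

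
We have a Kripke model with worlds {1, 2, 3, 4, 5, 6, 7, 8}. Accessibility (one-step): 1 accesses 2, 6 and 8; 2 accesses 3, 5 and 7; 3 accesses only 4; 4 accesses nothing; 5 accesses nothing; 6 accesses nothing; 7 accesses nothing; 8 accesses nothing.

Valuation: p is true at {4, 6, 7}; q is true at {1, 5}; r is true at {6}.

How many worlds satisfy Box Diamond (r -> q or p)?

1: successors {2, 6, 8}; Diamond (r -> q or p) there: 2:T, 6:F, 8:F. ✗
2: successors {3, 5, 7}; Diamond (r -> q or p) there: 3:T, 5:F, 7:F. ✗
3: successors {4}; Diamond (r -> q or p) there: 4:F. ✗
4: no successors, so Box Diamond (r -> q or p) holds vacuously. ✓
5: no successors, so Box Diamond (r -> q or p) holds vacuously. ✓
6: no successors, so Box Diamond (r -> q or p) holds vacuously. ✓
7: no successors, so Box Diamond (r -> q or p) holds vacuously. ✓
8: no successors, so Box Diamond (r -> q or p) holds vacuously. ✓
Satisfying worlds: {4, 5, 6, 7, 8}.

5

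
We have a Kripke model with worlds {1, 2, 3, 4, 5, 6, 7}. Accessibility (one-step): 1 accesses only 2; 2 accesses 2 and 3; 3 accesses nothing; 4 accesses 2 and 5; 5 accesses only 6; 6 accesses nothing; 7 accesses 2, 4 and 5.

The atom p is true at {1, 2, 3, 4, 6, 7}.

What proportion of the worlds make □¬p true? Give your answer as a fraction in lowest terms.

2/7

1: successors {2}; ¬p there: 2:F. ✗
2: successors {2, 3}; ¬p there: 2:F, 3:F. ✗
3: no successors, so □¬p holds vacuously. ✓
4: successors {2, 5}; ¬p there: 2:F, 5:T. ✗
5: successors {6}; ¬p there: 6:F. ✗
6: no successors, so □¬p holds vacuously. ✓
7: successors {2, 4, 5}; ¬p there: 2:F, 4:F, 5:T. ✗
That's 2 of 7 worlds, so 2/7.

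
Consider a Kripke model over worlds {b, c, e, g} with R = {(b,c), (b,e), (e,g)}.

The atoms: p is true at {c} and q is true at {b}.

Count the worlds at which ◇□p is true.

2

b: successors {c, e}; □p there: c:T, e:F. ✓
c: no successors, so ◇□p fails. ✗
e: successors {g}; □p there: g:T. ✓
g: no successors, so ◇□p fails. ✗
Satisfying worlds: {b, e}.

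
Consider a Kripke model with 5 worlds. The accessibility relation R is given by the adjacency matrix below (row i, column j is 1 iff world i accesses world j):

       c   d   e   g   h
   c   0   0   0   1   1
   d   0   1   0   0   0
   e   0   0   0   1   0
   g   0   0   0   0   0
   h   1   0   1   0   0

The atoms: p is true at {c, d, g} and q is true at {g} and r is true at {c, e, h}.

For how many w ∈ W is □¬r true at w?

3

c: successors {g, h}; ¬r there: g:T, h:F. ✗
d: successors {d}; ¬r there: d:T. ✓
e: successors {g}; ¬r there: g:T. ✓
g: no successors, so □¬r holds vacuously. ✓
h: successors {c, e}; ¬r there: c:F, e:F. ✗
Satisfying worlds: {d, e, g}.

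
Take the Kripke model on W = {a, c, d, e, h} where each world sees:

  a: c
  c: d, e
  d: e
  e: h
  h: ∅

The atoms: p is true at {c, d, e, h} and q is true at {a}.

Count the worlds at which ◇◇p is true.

3

a: successors {c}; ◇p there: c:T. ✓
c: successors {d, e}; ◇p there: d:T, e:T. ✓
d: successors {e}; ◇p there: e:T. ✓
e: successors {h}; ◇p there: h:F. ✗
h: no successors, so ◇◇p fails. ✗
Satisfying worlds: {a, c, d}.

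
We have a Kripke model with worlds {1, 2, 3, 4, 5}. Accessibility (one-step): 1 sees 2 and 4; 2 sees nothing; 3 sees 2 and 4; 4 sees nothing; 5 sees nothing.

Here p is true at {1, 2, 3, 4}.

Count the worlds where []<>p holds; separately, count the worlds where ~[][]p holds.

For []<>p:
1: successors {2, 4}; <>p there: 2:F, 4:F. ✗
2: no successors, so []<>p holds vacuously. ✓
3: successors {2, 4}; <>p there: 2:F, 4:F. ✗
4: no successors, so []<>p holds vacuously. ✓
5: no successors, so []<>p holds vacuously. ✓
— 3 worlds.
For ~[][]p:
1: [][]p is T. ✗
2: [][]p is T. ✗
3: [][]p is T. ✗
4: [][]p is T. ✗
5: [][]p is T. ✗
— 0 worlds.

3 and 0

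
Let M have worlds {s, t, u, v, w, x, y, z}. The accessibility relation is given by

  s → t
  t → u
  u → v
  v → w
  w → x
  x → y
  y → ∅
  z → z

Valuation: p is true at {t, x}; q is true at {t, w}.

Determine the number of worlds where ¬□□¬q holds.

1

s: □□¬q is T. ✗
t: □□¬q is T. ✗
u: □□¬q is F. ✓
v: □□¬q is T. ✗
w: □□¬q is T. ✗
x: □□¬q is T. ✗
y: □□¬q is T. ✗
z: □□¬q is T. ✗
Satisfying worlds: {u}.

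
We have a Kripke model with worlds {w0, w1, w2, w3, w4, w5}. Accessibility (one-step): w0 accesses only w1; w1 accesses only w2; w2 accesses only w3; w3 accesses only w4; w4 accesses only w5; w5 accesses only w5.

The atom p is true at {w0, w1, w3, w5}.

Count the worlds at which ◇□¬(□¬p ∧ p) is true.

5

w0: successors {w1}; □¬(□¬p ∧ p) there: w1:T. ✓
w1: successors {w2}; □¬(□¬p ∧ p) there: w2:F. ✗
w2: successors {w3}; □¬(□¬p ∧ p) there: w3:T. ✓
w3: successors {w4}; □¬(□¬p ∧ p) there: w4:T. ✓
w4: successors {w5}; □¬(□¬p ∧ p) there: w5:T. ✓
w5: successors {w5}; □¬(□¬p ∧ p) there: w5:T. ✓
Satisfying worlds: {w0, w2, w3, w4, w5}.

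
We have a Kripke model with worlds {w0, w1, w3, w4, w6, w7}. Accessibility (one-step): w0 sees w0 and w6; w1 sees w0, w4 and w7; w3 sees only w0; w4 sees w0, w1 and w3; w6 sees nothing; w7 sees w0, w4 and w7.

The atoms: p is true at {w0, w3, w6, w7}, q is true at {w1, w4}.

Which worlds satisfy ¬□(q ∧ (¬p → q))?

{w0, w1, w3, w4, w7}

w0: □(q ∧ (¬p → q)) is F. ✓
w1: □(q ∧ (¬p → q)) is F. ✓
w3: □(q ∧ (¬p → q)) is F. ✓
w4: □(q ∧ (¬p → q)) is F. ✓
w6: □(q ∧ (¬p → q)) is T. ✗
w7: □(q ∧ (¬p → q)) is F. ✓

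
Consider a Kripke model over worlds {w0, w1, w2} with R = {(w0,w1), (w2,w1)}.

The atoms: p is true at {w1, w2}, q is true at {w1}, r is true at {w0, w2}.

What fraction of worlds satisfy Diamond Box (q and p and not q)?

w0: successors {w1}; Box (q and p and not q) there: w1:T. ✓
w1: no successors, so Diamond Box (q and p and not q) fails. ✗
w2: successors {w1}; Box (q and p and not q) there: w1:T. ✓
That's 2 of 3 worlds, so 2/3.

2/3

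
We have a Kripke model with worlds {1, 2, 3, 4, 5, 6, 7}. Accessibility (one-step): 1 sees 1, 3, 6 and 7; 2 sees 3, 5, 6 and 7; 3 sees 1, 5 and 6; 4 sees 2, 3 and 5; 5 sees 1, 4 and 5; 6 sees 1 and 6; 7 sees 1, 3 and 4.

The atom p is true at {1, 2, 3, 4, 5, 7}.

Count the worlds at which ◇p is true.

1: successors {1, 3, 6, 7}; p there: 1:T, 3:T, 6:F, 7:T. ✓
2: successors {3, 5, 6, 7}; p there: 3:T, 5:T, 6:F, 7:T. ✓
3: successors {1, 5, 6}; p there: 1:T, 5:T, 6:F. ✓
4: successors {2, 3, 5}; p there: 2:T, 3:T, 5:T. ✓
5: successors {1, 4, 5}; p there: 1:T, 4:T, 5:T. ✓
6: successors {1, 6}; p there: 1:T, 6:F. ✓
7: successors {1, 3, 4}; p there: 1:T, 3:T, 4:T. ✓
Satisfying worlds: {1, 2, 3, 4, 5, 6, 7}.

7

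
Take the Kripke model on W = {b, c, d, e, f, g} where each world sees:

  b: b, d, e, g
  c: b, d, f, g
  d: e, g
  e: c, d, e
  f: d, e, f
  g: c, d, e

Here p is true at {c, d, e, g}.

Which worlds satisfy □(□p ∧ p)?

{d}

b: successors {b, d, e, g}; □p ∧ p there: b:F, d:T, e:T, g:T. ✗
c: successors {b, d, f, g}; □p ∧ p there: b:F, d:T, f:F, g:T. ✗
d: successors {e, g}; □p ∧ p there: e:T, g:T. ✓
e: successors {c, d, e}; □p ∧ p there: c:F, d:T, e:T. ✗
f: successors {d, e, f}; □p ∧ p there: d:T, e:T, f:F. ✗
g: successors {c, d, e}; □p ∧ p there: c:F, d:T, e:T. ✗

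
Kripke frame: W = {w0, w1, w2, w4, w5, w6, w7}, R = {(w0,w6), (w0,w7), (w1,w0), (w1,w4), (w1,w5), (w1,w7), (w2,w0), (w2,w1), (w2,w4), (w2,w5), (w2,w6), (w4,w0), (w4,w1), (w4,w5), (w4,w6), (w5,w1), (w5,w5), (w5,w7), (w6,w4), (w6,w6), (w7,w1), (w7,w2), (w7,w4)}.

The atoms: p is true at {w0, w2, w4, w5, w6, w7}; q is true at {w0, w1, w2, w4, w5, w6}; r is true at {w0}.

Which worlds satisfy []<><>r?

w0: successors {w6, w7}; <><>r there: w6:T, w7:T. ✓
w1: successors {w0, w4, w5, w7}; <><>r there: w0:F, w4:T, w5:T, w7:T. ✗
w2: successors {w0, w1, w4, w5, w6}; <><>r there: w0:F, w1:T, w4:T, w5:T, w6:T. ✗
w4: successors {w0, w1, w5, w6}; <><>r there: w0:F, w1:T, w5:T, w6:T. ✗
w5: successors {w1, w5, w7}; <><>r there: w1:T, w5:T, w7:T. ✓
w6: successors {w4, w6}; <><>r there: w4:T, w6:T. ✓
w7: successors {w1, w2, w4}; <><>r there: w1:T, w2:T, w4:T. ✓

{w0, w5, w6, w7}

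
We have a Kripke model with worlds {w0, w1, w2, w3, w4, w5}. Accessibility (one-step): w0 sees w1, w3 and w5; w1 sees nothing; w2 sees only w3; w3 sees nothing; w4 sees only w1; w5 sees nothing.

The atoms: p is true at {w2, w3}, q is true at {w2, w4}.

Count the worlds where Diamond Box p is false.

3

w0: successors {w1, w3, w5}; Box p there: w1:T, w3:T, w5:T. ✓
w1: no successors, so Diamond Box p fails. ✗
w2: successors {w3}; Box p there: w3:T. ✓
w3: no successors, so Diamond Box p fails. ✗
w4: successors {w1}; Box p there: w1:T. ✓
w5: no successors, so Diamond Box p fails. ✗
Satisfying worlds: {w0, w2, w4}.
So Diamond Box p fails at the other 3 worlds.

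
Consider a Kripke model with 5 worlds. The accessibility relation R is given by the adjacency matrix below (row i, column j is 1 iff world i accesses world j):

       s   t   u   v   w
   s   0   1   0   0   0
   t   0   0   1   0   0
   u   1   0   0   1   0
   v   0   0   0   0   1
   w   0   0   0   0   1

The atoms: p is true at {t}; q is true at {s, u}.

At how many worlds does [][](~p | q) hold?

4

s: successors {t}; [](~p | q) there: t:T. ✓
t: successors {u}; [](~p | q) there: u:T. ✓
u: successors {s, v}; [](~p | q) there: s:F, v:T. ✗
v: successors {w}; [](~p | q) there: w:T. ✓
w: successors {w}; [](~p | q) there: w:T. ✓
Satisfying worlds: {s, t, v, w}.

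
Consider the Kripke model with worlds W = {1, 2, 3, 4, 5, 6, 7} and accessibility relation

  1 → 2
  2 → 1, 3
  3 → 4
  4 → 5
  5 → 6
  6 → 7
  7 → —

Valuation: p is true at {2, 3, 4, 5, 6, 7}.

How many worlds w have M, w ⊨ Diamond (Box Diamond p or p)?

1: successors {2}; Box Diamond p or p there: 2:T. ✓
2: successors {1, 3}; Box Diamond p or p there: 1:T, 3:T. ✓
3: successors {4}; Box Diamond p or p there: 4:T. ✓
4: successors {5}; Box Diamond p or p there: 5:T. ✓
5: successors {6}; Box Diamond p or p there: 6:T. ✓
6: successors {7}; Box Diamond p or p there: 7:T. ✓
7: no successors, so Diamond (Box Diamond p or p) fails. ✗
Satisfying worlds: {1, 2, 3, 4, 5, 6}.

6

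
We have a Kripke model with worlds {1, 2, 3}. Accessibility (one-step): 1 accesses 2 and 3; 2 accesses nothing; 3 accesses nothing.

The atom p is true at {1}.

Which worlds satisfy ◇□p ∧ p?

1: ◇□p is T, p is T. ✓
2: ◇□p is F, p is F. ✗
3: ◇□p is F, p is F. ✗

{1}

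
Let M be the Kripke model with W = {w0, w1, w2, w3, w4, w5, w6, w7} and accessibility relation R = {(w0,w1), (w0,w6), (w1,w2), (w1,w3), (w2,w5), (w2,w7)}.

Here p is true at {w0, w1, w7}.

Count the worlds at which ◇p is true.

2

w0: successors {w1, w6}; p there: w1:T, w6:F. ✓
w1: successors {w2, w3}; p there: w2:F, w3:F. ✗
w2: successors {w5, w7}; p there: w5:F, w7:T. ✓
w3: no successors, so ◇p fails. ✗
w4: no successors, so ◇p fails. ✗
w5: no successors, so ◇p fails. ✗
w6: no successors, so ◇p fails. ✗
w7: no successors, so ◇p fails. ✗
Satisfying worlds: {w0, w2}.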